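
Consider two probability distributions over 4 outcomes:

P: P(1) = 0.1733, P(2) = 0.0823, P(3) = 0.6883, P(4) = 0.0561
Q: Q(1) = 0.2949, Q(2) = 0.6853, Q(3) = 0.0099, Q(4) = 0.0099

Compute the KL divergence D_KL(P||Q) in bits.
3.9679 bits

D_KL(P||Q) = Σ P(x) log₂(P(x)/Q(x))

Computing term by term:
  P(1)·log₂(P(1)/Q(1)) = 0.1733·log₂(0.1733/0.2949) = -0.13291
  P(2)·log₂(P(2)/Q(2)) = 0.0823·log₂(0.0823/0.6853) = -0.25165
  P(3)·log₂(P(3)/Q(3)) = 0.6883·log₂(0.6883/0.0099) = 4.21203
  P(4)·log₂(P(4)/Q(4)) = 0.0561·log₂(0.0561/0.0099) = 0.14039

D_KL(P||Q) = -0.13291 - 0.25165 + 4.21203 + 0.14039 = 3.96786 ≈ 3.9679 bits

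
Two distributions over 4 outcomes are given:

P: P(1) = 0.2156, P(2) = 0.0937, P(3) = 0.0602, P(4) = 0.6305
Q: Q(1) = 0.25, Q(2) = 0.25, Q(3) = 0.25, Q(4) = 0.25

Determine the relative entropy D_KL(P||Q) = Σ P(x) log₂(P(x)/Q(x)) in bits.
0.5391 bits

D_KL(P||Q) = Σ P(x) log₂(P(x)/Q(x))

Computing term by term:
  P(1)·log₂(P(1)/Q(1)) = 0.2156·log₂(0.2156/0.25) = -0.04605
  P(2)·log₂(P(2)/Q(2)) = 0.0937·log₂(0.0937/0.25) = -0.13266
  P(3)·log₂(P(3)/Q(3)) = 0.0602·log₂(0.0602/0.25) = -0.12366
  P(4)·log₂(P(4)/Q(4)) = 0.6305·log₂(0.6305/0.25) = 0.84145

D_KL(P||Q) = -0.04605 - 0.13266 - 0.12366 + 0.84145 = 0.53908 ≈ 0.5391 bits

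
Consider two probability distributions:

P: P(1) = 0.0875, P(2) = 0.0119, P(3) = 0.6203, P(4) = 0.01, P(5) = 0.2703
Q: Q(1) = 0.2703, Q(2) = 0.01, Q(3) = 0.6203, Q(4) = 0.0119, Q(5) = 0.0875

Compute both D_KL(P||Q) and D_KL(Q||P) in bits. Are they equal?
D_KL(P||Q) = 0.2979 bits, D_KL(Q||P) = 0.2979 bits. Yes, in this case they are equal (although KL divergence is not symmetric in general).

D_KL(P||Q) = Σ P(x) log₂(P(x)/Q(x))

Computing term by term:
  P(1)·log₂(P(1)/Q(1)) = 0.0875·log₂(0.0875/0.2703) = -0.14238
  P(2)·log₂(P(2)/Q(2)) = 0.0119·log₂(0.0119/0.01) = 0.00299
  P(3)·log₂(P(3)/Q(3)) = 0.6203·log₂(0.6203/0.6203) = 0.00000
  P(4)·log₂(P(4)/Q(4)) = 0.01·log₂(0.01/0.0119) = -0.00251
  P(5)·log₂(P(5)/Q(5)) = 0.2703·log₂(0.2703/0.0875) = 0.43983

D_KL(P||Q) = -0.14238 + 0.00299 + 0.00000 - 0.00251 + 0.43983 = 0.29793 ≈ 0.2979 bits

D_KL(Q||P) = Σ Q(x) log₂(Q(x)/P(x))

Computing term by term:
  Q(1)·log₂(Q(1)/P(1)) = 0.2703·log₂(0.2703/0.0875) = 0.43983
  Q(2)·log₂(Q(2)/P(2)) = 0.01·log₂(0.01/0.0119) = -0.00251
  Q(3)·log₂(Q(3)/P(3)) = 0.6203·log₂(0.6203/0.6203) = 0.00000
  Q(4)·log₂(Q(4)/P(4)) = 0.0119·log₂(0.0119/0.01) = 0.00299
  Q(5)·log₂(Q(5)/P(5)) = 0.0875·log₂(0.0875/0.2703) = -0.14238

D_KL(Q||P) = 0.43983 - 0.00251 + 0.00000 + 0.00299 - 0.14238 = 0.29793 ≈ 0.2979 bits

These ARE equal here. Q is P with outcomes relabeled (Q(1) = P(5), Q(2) = P(4), Q(4) = P(2), Q(5) = P(1)) by a relabeling that is its own inverse, so the two sums contain exactly the same terms in a different order. This is a special case — KL divergence is not symmetric in general: D_KL(P||Q) ≠ D_KL(Q||P) for most P, Q.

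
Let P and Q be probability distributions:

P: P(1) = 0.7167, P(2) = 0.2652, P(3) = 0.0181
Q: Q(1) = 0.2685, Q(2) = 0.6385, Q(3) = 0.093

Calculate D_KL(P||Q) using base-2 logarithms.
0.6363 bits

D_KL(P||Q) = Σ P(x) log₂(P(x)/Q(x))

Computing term by term:
  P(1)·log₂(P(1)/Q(1)) = 0.7167·log₂(0.7167/0.2685) = 1.01517
  P(2)·log₂(P(2)/Q(2)) = 0.2652·log₂(0.2652/0.6385) = -0.33617
  P(3)·log₂(P(3)/Q(3)) = 0.0181·log₂(0.0181/0.093) = -0.04274

D_KL(P||Q) = 1.01517 - 0.33617 - 0.04274 = 0.63626 ≈ 0.6363 bits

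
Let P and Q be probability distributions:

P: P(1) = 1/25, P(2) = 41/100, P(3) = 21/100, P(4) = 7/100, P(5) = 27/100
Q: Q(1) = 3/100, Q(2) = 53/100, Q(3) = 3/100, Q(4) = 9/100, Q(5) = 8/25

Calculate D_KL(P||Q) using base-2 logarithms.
0.3627 bits

D_KL(P||Q) = Σ P(x) log₂(P(x)/Q(x))

Computing term by term:
  P(1)·log₂(P(1)/Q(1)) = (1/25)·log₂((1/25)/(3/100)) = 0.01660
  P(2)·log₂(P(2)/Q(2)) = (41/100)·log₂((41/100)/(53/100)) = -0.15185
  P(3)·log₂(P(3)/Q(3)) = (21/100)·log₂((21/100)/(3/100)) = 0.58954
  P(4)·log₂(P(4)/Q(4)) = (7/100)·log₂((7/100)/(9/100)) = -0.02538
  P(5)·log₂(P(5)/Q(5)) = (27/100)·log₂((27/100)/(8/25)) = -0.06618

D_KL(P||Q) = 0.01660 - 0.15185 + 0.58954 - 0.02538 - 0.06618 = 0.36273 ≈ 0.3627 bits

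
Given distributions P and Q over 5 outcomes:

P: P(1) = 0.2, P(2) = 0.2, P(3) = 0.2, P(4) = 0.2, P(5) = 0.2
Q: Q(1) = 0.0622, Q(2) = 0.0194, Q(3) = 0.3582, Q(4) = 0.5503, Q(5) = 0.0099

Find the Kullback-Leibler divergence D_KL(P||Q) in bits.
1.4173 bits

D_KL(P||Q) = Σ P(x) log₂(P(x)/Q(x))

Computing term by term:
  P(1)·log₂(P(1)/Q(1)) = 0.2·log₂(0.2/0.0622) = 0.33700
  P(2)·log₂(P(2)/Q(2)) = 0.2·log₂(0.2/0.0194) = 0.67317
  P(3)·log₂(P(3)/Q(3)) = 0.2·log₂(0.2/0.3582) = -0.16815
  P(4)·log₂(P(4)/Q(4)) = 0.2·log₂(0.2/0.5503) = -0.29204
  P(5)·log₂(P(5)/Q(5)) = 0.2·log₂(0.2/0.0099) = 0.86729

D_KL(P||Q) = 0.33700 + 0.67317 - 0.16815 - 0.29204 + 0.86729 = 1.41727 ≈ 1.4173 bits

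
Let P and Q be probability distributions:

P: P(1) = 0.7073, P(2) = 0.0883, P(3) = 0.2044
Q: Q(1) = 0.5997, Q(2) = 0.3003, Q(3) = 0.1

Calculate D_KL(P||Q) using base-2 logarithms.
0.2233 bits

D_KL(P||Q) = Σ P(x) log₂(P(x)/Q(x))

Computing term by term:
  P(1)·log₂(P(1)/Q(1)) = 0.7073·log₂(0.7073/0.5997) = 0.16839
  P(2)·log₂(P(2)/Q(2)) = 0.0883·log₂(0.0883/0.3003) = -0.15593
  P(3)·log₂(P(3)/Q(3)) = 0.2044·log₂(0.2044/0.1) = 0.21082

D_KL(P||Q) = 0.16839 - 0.15593 + 0.21082 = 0.22328 ≈ 0.2233 bits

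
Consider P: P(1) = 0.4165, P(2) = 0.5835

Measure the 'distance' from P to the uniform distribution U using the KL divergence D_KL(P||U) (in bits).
0.0202 bits

U(i) = 1/2 for all i

D_KL(P||U) = Σ P(x) log₂(P(x) / (1/2))
           = Σ P(x) log₂(P(x)) + log₂(2)
           = log₂(2) - H(P)

H(P) = -Σ P(x) log₂(P(x)):
  -P(1)·log₂(P(1)) = -(0.4165)·log₂(0.4165) = 0.52629
  -P(2)·log₂(P(2)) = -(0.5835)·log₂(0.5835) = 0.45349
H(P) = 0.52629 + 0.45349 = 0.97978 bits

log₂(2) = 1.00000 bits

D_KL(P||U) = 1.00000 - 0.97978 = 0.02022 ≈ 0.0202 bits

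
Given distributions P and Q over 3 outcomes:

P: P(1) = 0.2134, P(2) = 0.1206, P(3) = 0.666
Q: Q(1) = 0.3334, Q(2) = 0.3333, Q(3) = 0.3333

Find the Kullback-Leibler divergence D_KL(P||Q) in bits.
0.3509 bits

D_KL(P||Q) = Σ P(x) log₂(P(x)/Q(x))

Computing term by term:
  P(1)·log₂(P(1)/Q(1)) = 0.2134·log₂(0.2134/0.3334) = -0.13736
  P(2)·log₂(P(2)/Q(2)) = 0.1206·log₂(0.1206/0.3333) = -0.17687
  P(3)·log₂(P(3)/Q(3)) = 0.666·log₂(0.666/0.3333) = 0.66513

D_KL(P||Q) = -0.13736 - 0.17687 + 0.66513 = 0.35090 ≈ 0.3509 bits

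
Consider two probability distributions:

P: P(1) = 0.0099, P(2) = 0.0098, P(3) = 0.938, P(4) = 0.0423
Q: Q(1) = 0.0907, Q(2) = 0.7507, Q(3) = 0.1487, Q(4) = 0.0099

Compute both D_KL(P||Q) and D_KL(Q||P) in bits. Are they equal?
D_KL(P||Q) = 2.4881 bits, D_KL(Q||P) = 4.5728 bits. No, they are not equal.

D_KL(P||Q) = Σ P(x) log₂(P(x)/Q(x))

Computing term by term:
  P(1)·log₂(P(1)/Q(1)) = 0.0099·log₂(0.0099/0.0907) = -0.03164
  P(2)·log₂(P(2)/Q(2)) = 0.0098·log₂(0.0098/0.7507) = -0.06134
  P(3)·log₂(P(3)/Q(3)) = 0.938·log₂(0.938/0.1487) = 2.49244
  P(4)·log₂(P(4)/Q(4)) = 0.0423·log₂(0.0423/0.0099) = 0.08863

D_KL(P||Q) = -0.03164 - 0.06134 + 2.49244 + 0.08863 = 2.48809 ≈ 2.4881 bits

D_KL(Q||P) = Σ Q(x) log₂(Q(x)/P(x))

Computing term by term:
  Q(1)·log₂(Q(1)/P(1)) = 0.0907·log₂(0.0907/0.0099) = 0.28984
  Q(2)·log₂(Q(2)/P(2)) = 0.7507·log₂(0.7507/0.0098) = 4.69886
  Q(3)·log₂(Q(3)/P(3)) = 0.1487·log₂(0.1487/0.938) = -0.39512
  Q(4)·log₂(Q(4)/P(4)) = 0.0099·log₂(0.0099/0.0423) = -0.02074

D_KL(Q||P) = 0.28984 + 4.69886 - 0.39512 - 0.02074 = 4.57284 ≈ 4.5728 bits

These are NOT equal (difference: 2.0847 bits). KL divergence is asymmetric: D_KL(P||Q) ≠ D_KL(Q||P) in general.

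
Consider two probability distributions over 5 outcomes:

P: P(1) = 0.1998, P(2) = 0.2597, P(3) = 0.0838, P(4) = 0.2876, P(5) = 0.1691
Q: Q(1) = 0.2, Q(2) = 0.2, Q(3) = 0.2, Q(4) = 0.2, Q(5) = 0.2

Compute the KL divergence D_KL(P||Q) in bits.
0.1022 bits

D_KL(P||Q) = Σ P(x) log₂(P(x)/Q(x))

Computing term by term:
  P(1)·log₂(P(1)/Q(1)) = 0.1998·log₂(0.1998/0.2) = -0.00029
  P(2)·log₂(P(2)/Q(2)) = 0.2597·log₂(0.2597/0.2) = 0.09787
  P(3)·log₂(P(3)/Q(3)) = 0.0838·log₂(0.0838/0.2) = -0.10517
  P(4)·log₂(P(4)/Q(4)) = 0.2876·log₂(0.2876/0.2) = 0.15072
  P(5)·log₂(P(5)/Q(5)) = 0.1691·log₂(0.1691/0.2) = -0.04094

D_KL(P||Q) = -0.00029 + 0.09787 - 0.10517 + 0.15072 - 0.04094 = 0.10219 ≈ 0.1022 bits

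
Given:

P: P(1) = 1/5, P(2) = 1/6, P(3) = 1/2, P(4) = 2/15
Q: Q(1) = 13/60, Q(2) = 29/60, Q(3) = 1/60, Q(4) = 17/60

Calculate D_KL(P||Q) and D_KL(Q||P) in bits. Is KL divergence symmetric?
D_KL(P||Q) = 2.0293 bits, D_KL(Q||P) = 0.9938 bits. No, KL divergence is not symmetric.

D_KL(P||Q) = Σ P(x) log₂(P(x)/Q(x))

Computing term by term:
  P(1)·log₂(P(1)/Q(1)) = (1/5)·log₂((1/5)/(13/60)) = -0.02310
  P(2)·log₂(P(2)/Q(2)) = (1/6)·log₂((1/6)/(29/60)) = -0.25601
  P(3)·log₂(P(3)/Q(3)) = (1/2)·log₂((1/2)/(1/60)) = 2.45345
  P(4)·log₂(P(4)/Q(4)) = (2/15)·log₂((2/15)/(17/60)) = -0.14500

D_KL(P||Q) = -0.02310 - 0.25601 + 2.45345 - 0.14500 = 2.02934 ≈ 2.0293 bits

D_KL(Q||P) = Σ Q(x) log₂(Q(x)/P(x))

Computing term by term:
  Q(1)·log₂(Q(1)/P(1)) = (13/60)·log₂((13/60)/(1/5)) = 0.02502
  Q(2)·log₂(Q(2)/P(2)) = (29/60)·log₂((29/60)/(1/6)) = 0.74243
  Q(3)·log₂(Q(3)/P(3)) = (1/60)·log₂((1/60)/(1/2)) = -0.08178
  Q(4)·log₂(Q(4)/P(4)) = (17/60)·log₂((17/60)/(2/15)) = 0.30811

D_KL(Q||P) = 0.02502 + 0.74243 - 0.08178 + 0.30811 = 0.99378 ≈ 0.9938 bits

These are NOT equal (difference: 1.0355 bits). KL divergence is asymmetric: D_KL(P||Q) ≠ D_KL(Q||P) in general.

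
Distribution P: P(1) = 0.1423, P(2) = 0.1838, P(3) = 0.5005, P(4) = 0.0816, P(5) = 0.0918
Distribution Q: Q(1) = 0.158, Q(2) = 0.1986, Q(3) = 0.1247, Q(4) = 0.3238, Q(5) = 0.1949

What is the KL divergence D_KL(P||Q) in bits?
0.6995 bits

D_KL(P||Q) = Σ P(x) log₂(P(x)/Q(x))

Computing term by term:
  P(1)·log₂(P(1)/Q(1)) = 0.1423·log₂(0.1423/0.158) = -0.02149
  P(2)·log₂(P(2)/Q(2)) = 0.1838·log₂(0.1838/0.1986) = -0.02054
  P(3)·log₂(P(3)/Q(3)) = 0.5005·log₂(0.5005/0.1247) = 1.00346
  P(4)·log₂(P(4)/Q(4)) = 0.0816·log₂(0.0816/0.3238) = -0.16226
  P(5)·log₂(P(5)/Q(5)) = 0.0918·log₂(0.0918/0.1949) = -0.09971

D_KL(P||Q) = -0.02149 - 0.02054 + 1.00346 - 0.16226 - 0.09971 = 0.69946 ≈ 0.6995 bits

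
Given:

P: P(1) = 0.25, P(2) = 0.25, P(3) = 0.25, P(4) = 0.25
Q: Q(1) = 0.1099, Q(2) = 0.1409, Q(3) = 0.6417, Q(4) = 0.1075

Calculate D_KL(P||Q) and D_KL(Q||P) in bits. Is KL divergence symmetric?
D_KL(P||Q) = 0.4677 bits, D_KL(Q||P) = 0.4949 bits. No, KL divergence is not symmetric.

D_KL(P||Q) = Σ P(x) log₂(P(x)/Q(x))

Computing term by term:
  P(1)·log₂(P(1)/Q(1)) = 0.25·log₂(0.25/0.1099) = 0.29643
  P(2)·log₂(P(2)/Q(2)) = 0.25·log₂(0.25/0.1409) = 0.20681
  P(3)·log₂(P(3)/Q(3)) = 0.25·log₂(0.25/0.6417) = -0.33999
  P(4)·log₂(P(4)/Q(4)) = 0.25·log₂(0.25/0.1075) = 0.30440

D_KL(P||Q) = 0.29643 + 0.20681 - 0.33999 + 0.30440 = 0.46765 ≈ 0.4677 bits

D_KL(Q||P) = Σ Q(x) log₂(Q(x)/P(x))

Computing term by term:
  Q(1)·log₂(Q(1)/P(1)) = 0.1099·log₂(0.1099/0.25) = -0.13031
  Q(2)·log₂(Q(2)/P(2)) = 0.1409·log₂(0.1409/0.25) = -0.11656
  Q(3)·log₂(Q(3)/P(3)) = 0.6417·log₂(0.6417/0.25) = 0.87269
  Q(4)·log₂(Q(4)/P(4)) = 0.1075·log₂(0.1075/0.25) = -0.13089

D_KL(Q||P) = -0.13031 - 0.11656 + 0.87269 - 0.13089 = 0.49493 ≈ 0.4949 bits

These are NOT equal (difference: 0.0272 bits). KL divergence is asymmetric: D_KL(P||Q) ≠ D_KL(Q||P) in general.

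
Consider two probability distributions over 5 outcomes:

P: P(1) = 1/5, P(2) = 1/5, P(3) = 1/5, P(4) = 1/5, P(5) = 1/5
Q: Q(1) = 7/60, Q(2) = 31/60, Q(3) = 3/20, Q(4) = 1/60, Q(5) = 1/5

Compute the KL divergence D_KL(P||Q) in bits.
0.6817 bits

D_KL(P||Q) = Σ P(x) log₂(P(x)/Q(x))

Computing term by term:
  P(1)·log₂(P(1)/Q(1)) = (1/5)·log₂((1/5)/(7/60)) = 0.15552
  P(2)·log₂(P(2)/Q(2)) = (1/5)·log₂((1/5)/(31/60)) = -0.27385
  P(3)·log₂(P(3)/Q(3)) = (1/5)·log₂((1/5)/(3/20)) = 0.08301
  P(4)·log₂(P(4)/Q(4)) = (1/5)·log₂((1/5)/(1/60)) = 0.71699
  P(5)·log₂(P(5)/Q(5)) = (1/5)·log₂((1/5)/(1/5)) = 0.00000

D_KL(P||Q) = 0.15552 - 0.27385 + 0.08301 + 0.71699 + 0.00000 = 0.68167 ≈ 0.6817 bits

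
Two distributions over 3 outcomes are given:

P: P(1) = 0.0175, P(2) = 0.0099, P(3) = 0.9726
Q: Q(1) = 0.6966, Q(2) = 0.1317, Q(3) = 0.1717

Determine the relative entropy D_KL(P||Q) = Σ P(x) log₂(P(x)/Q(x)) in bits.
2.3034 bits

D_KL(P||Q) = Σ P(x) log₂(P(x)/Q(x))

Computing term by term:
  P(1)·log₂(P(1)/Q(1)) = 0.0175·log₂(0.0175/0.6966) = -0.09301
  P(2)·log₂(P(2)/Q(2)) = 0.0099·log₂(0.0099/0.1317) = -0.03696
  P(3)·log₂(P(3)/Q(3)) = 0.9726·log₂(0.9726/0.1717) = 2.43340

D_KL(P||Q) = -0.09301 - 0.03696 + 2.43340 = 2.30343 ≈ 2.3034 bits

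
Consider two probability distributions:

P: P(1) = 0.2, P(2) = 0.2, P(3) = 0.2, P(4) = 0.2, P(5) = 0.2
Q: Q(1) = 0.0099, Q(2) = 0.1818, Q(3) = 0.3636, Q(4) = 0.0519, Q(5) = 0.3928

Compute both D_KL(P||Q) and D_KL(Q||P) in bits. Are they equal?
D_KL(P||Q) = 0.9168 bits, D_KL(Q||P) = 0.5271 bits. No, they are not equal.

D_KL(P||Q) = Σ P(x) log₂(P(x)/Q(x))

Computing term by term:
  P(1)·log₂(P(1)/Q(1)) = 0.2·log₂(0.2/0.0099) = 0.86729
  P(2)·log₂(P(2)/Q(2)) = 0.2·log₂(0.2/0.1818) = 0.02753
  P(3)·log₂(P(3)/Q(3)) = 0.2·log₂(0.2/0.3636) = -0.17247
  P(4)·log₂(P(4)/Q(4)) = 0.2·log₂(0.2/0.0519) = 0.38924
  P(5)·log₂(P(5)/Q(5)) = 0.2·log₂(0.2/0.3928) = -0.19476

D_KL(P||Q) = 0.86729 + 0.02753 - 0.17247 + 0.38924 - 0.19476 = 0.91683 ≈ 0.9168 bits

D_KL(Q||P) = Σ Q(x) log₂(Q(x)/P(x))

Computing term by term:
  Q(1)·log₂(Q(1)/P(1)) = 0.0099·log₂(0.0099/0.2) = -0.04293
  Q(2)·log₂(Q(2)/P(2)) = 0.1818·log₂(0.1818/0.2) = -0.02502
  Q(3)·log₂(Q(3)/P(3)) = 0.3636·log₂(0.3636/0.2) = 0.31355
  Q(4)·log₂(Q(4)/P(4)) = 0.0519·log₂(0.0519/0.2) = -0.10101
  Q(5)·log₂(Q(5)/P(5)) = 0.3928·log₂(0.3928/0.2) = 0.38251

D_KL(Q||P) = -0.04293 - 0.02502 + 0.31355 - 0.10101 + 0.38251 = 0.52710 ≈ 0.5271 bits

These are NOT equal (difference: 0.3897 bits). KL divergence is asymmetric: D_KL(P||Q) ≠ D_KL(Q||P) in general.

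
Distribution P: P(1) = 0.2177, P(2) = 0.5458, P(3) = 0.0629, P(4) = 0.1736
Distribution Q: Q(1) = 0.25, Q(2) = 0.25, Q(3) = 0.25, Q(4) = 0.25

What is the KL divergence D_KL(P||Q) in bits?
0.3548 bits

D_KL(P||Q) = Σ P(x) log₂(P(x)/Q(x))

Computing term by term:
  P(1)·log₂(P(1)/Q(1)) = 0.2177·log₂(0.2177/0.25) = -0.04345
  P(2)·log₂(P(2)/Q(2)) = 0.5458·log₂(0.5458/0.25) = 0.61481
  P(3)·log₂(P(3)/Q(3)) = 0.0629·log₂(0.0629/0.25) = -0.12522
  P(4)·log₂(P(4)/Q(4)) = 0.1736·log₂(0.1736/0.25) = -0.09134

D_KL(P||Q) = -0.04345 + 0.61481 - 0.12522 - 0.09134 = 0.35480 ≈ 0.3548 bits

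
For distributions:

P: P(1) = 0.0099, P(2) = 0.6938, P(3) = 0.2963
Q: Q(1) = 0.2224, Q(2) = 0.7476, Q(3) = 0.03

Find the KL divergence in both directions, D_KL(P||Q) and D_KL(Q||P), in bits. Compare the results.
D_KL(P||Q) = 0.8598 bits, D_KL(Q||P) = 0.9799 bits. D_KL(Q||P) is larger than D_KL(P||Q) by 0.1201 bits; the two directions differ.

D_KL(P||Q) = Σ P(x) log₂(P(x)/Q(x))

Computing term by term:
  P(1)·log₂(P(1)/Q(1)) = 0.0099·log₂(0.0099/0.2224) = -0.04445
  P(2)·log₂(P(2)/Q(2)) = 0.6938·log₂(0.6938/0.7476) = -0.07475
  P(3)·log₂(P(3)/Q(3)) = 0.2963·log₂(0.2963/0.03) = 0.97898

D_KL(P||Q) = -0.04445 - 0.07475 + 0.97898 = 0.85978 ≈ 0.8598 bits

D_KL(Q||P) = Σ Q(x) log₂(Q(x)/P(x))

Computing term by term:
  Q(1)·log₂(Q(1)/P(1)) = 0.2224·log₂(0.2224/0.0099) = 0.99848
  Q(2)·log₂(Q(2)/P(2)) = 0.7476·log₂(0.7476/0.6938) = 0.08055
  Q(3)·log₂(Q(3)/P(3)) = 0.03·log₂(0.03/0.2963) = -0.09912

D_KL(Q||P) = 0.99848 + 0.08055 - 0.09912 = 0.97991 ≈ 0.9799 bits

These are NOT equal (difference: 0.1201 bits). KL divergence is asymmetric: D_KL(P||Q) ≠ D_KL(Q||P) in general.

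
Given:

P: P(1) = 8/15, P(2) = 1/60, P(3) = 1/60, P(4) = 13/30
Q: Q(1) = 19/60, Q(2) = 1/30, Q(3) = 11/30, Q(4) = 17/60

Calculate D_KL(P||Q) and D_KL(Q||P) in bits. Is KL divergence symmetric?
D_KL(P||Q) = 0.5757 bits, D_KL(Q||P) = 1.2566 bits. No, KL divergence is not symmetric.

D_KL(P||Q) = Σ P(x) log₂(P(x)/Q(x))

Computing term by term:
  P(1)·log₂(P(1)/Q(1)) = (8/15)·log₂((8/15)/(19/60)) = 0.40111
  P(2)·log₂(P(2)/Q(2)) = (1/60)·log₂((1/60)/(1/30)) = -0.01667
  P(3)·log₂(P(3)/Q(3)) = (1/60)·log₂((1/60)/(11/30)) = -0.07432
  P(4)·log₂(P(4)/Q(4)) = (13/30)·log₂((13/30)/(17/60)) = 0.26562

D_KL(P||Q) = 0.40111 - 0.01667 - 0.07432 + 0.26562 = 0.57574 ≈ 0.5757 bits

D_KL(Q||P) = Σ Q(x) log₂(Q(x)/P(x))

Computing term by term:
  Q(1)·log₂(Q(1)/P(1)) = (19/60)·log₂((19/60)/(8/15)) = -0.23816
  Q(2)·log₂(Q(2)/P(2)) = (1/30)·log₂((1/30)/(1/60)) = 0.03333
  Q(3)·log₂(Q(3)/P(3)) = (11/30)·log₂((11/30)/(1/60)) = 1.63512
  Q(4)·log₂(Q(4)/P(4)) = (17/60)·log₂((17/60)/(13/30)) = -0.17368

D_KL(Q||P) = -0.23816 + 0.03333 + 1.63512 - 0.17368 = 1.25661 ≈ 1.2566 bits

These are NOT equal (difference: 0.6809 bits). KL divergence is asymmetric: D_KL(P||Q) ≠ D_KL(Q||P) in general.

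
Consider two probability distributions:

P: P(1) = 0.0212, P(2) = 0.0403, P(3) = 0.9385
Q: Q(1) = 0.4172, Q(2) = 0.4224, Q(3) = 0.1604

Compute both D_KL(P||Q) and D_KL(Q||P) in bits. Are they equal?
D_KL(P||Q) = 2.1642 bits, D_KL(Q||P) = 2.8164 bits. No, they are not equal.

D_KL(P||Q) = Σ P(x) log₂(P(x)/Q(x))

Computing term by term:
  P(1)·log₂(P(1)/Q(1)) = 0.0212·log₂(0.0212/0.4172) = -0.09113
  P(2)·log₂(P(2)/Q(2)) = 0.0403·log₂(0.0403/0.4224) = -0.13661
  P(3)·log₂(P(3)/Q(3)) = 0.9385·log₂(0.9385/0.1604) = 2.39194

D_KL(P||Q) = -0.09113 - 0.13661 + 2.39194 = 2.16420 ≈ 2.1642 bits

D_KL(Q||P) = Σ Q(x) log₂(Q(x)/P(x))

Computing term by term:
  Q(1)·log₂(Q(1)/P(1)) = 0.4172·log₂(0.4172/0.0212) = 1.79338
  Q(2)·log₂(Q(2)/P(2)) = 0.4224·log₂(0.4224/0.0403) = 1.43183
  Q(3)·log₂(Q(3)/P(3)) = 0.1604·log₂(0.1604/0.9385) = -0.40881

D_KL(Q||P) = 1.79338 + 1.43183 - 0.40881 = 2.81640 ≈ 2.8164 bits

These are NOT equal (difference: 0.6522 bits). KL divergence is asymmetric: D_KL(P||Q) ≠ D_KL(Q||P) in general.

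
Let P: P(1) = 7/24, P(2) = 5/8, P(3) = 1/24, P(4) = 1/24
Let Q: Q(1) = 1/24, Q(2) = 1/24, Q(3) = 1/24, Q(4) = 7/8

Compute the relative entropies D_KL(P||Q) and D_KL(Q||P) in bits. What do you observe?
D_KL(P||Q) = 3.0776 bits, D_KL(Q||P) = 3.5635 bits. The two directions give different values (D_KL(Q||P) exceeds D_KL(P||Q) by 0.4859 bits): KL divergence is asymmetric.

D_KL(P||Q) = Σ P(x) log₂(P(x)/Q(x))

Computing term by term:
  P(1)·log₂(P(1)/Q(1)) = (7/24)·log₂((7/24)/(1/24)) = 0.81881
  P(2)·log₂(P(2)/Q(2)) = (5/8)·log₂((5/8)/(1/24)) = 2.44181
  P(3)·log₂(P(3)/Q(3)) = (1/24)·log₂((1/24)/(1/24)) = 0.00000
  P(4)·log₂(P(4)/Q(4)) = (1/24)·log₂((1/24)/(7/8)) = -0.18301

D_KL(P||Q) = 0.81881 + 2.44181 + 0.00000 - 0.18301 = 3.07761 ≈ 3.0776 bits

D_KL(Q||P) = Σ Q(x) log₂(Q(x)/P(x))

Computing term by term:
  Q(1)·log₂(Q(1)/P(1)) = (1/24)·log₂((1/24)/(7/24)) = -0.11697
  Q(2)·log₂(Q(2)/P(2)) = (1/24)·log₂((1/24)/(5/8)) = -0.16279
  Q(3)·log₂(Q(3)/P(3)) = (1/24)·log₂((1/24)/(1/24)) = 0.00000
  Q(4)·log₂(Q(4)/P(4)) = (7/8)·log₂((7/8)/(1/24)) = 3.84328

D_KL(Q||P) = -0.11697 - 0.16279 + 0.00000 + 3.84328 = 3.56352 ≈ 3.5635 bits

These are NOT equal (difference: 0.4859 bits). KL divergence is asymmetric: D_KL(P||Q) ≠ D_KL(Q||P) in general.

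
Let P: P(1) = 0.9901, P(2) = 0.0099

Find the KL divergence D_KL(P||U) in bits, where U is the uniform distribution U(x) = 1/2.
0.9199 bits

U(i) = 1/2 for all i

D_KL(P||U) = Σ P(x) log₂(P(x) / (1/2))
           = Σ P(x) log₂(P(x)) + log₂(2)
           = log₂(2) - H(P)

H(P) = -Σ P(x) log₂(P(x)):
  -P(1)·log₂(P(1)) = -(0.9901)·log₂(0.9901) = 0.01421
  -P(2)·log₂(P(2)) = -(0.0099)·log₂(0.0099) = 0.06592
H(P) = 0.01421 + 0.06592 = 0.08013 bits

log₂(2) = 1.00000 bits

D_KL(P||U) = 1.00000 - 0.08013 = 0.91987 ≈ 0.9199 bits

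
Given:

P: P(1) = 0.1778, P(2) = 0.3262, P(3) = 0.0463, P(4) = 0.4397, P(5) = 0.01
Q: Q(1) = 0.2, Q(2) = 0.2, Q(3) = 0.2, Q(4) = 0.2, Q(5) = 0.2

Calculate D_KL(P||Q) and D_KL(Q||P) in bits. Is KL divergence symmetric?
D_KL(P||Q) = 0.5588 bits, D_KL(Q||P) = 0.9521 bits. No, KL divergence is not symmetric.

D_KL(P||Q) = Σ P(x) log₂(P(x)/Q(x))

Computing term by term:
  P(1)·log₂(P(1)/Q(1)) = 0.1778·log₂(0.1778/0.2) = -0.03018
  P(2)·log₂(P(2)/Q(2)) = 0.3262·log₂(0.3262/0.2) = 0.23022
  P(3)·log₂(P(3)/Q(3)) = 0.0463·log₂(0.0463/0.2) = -0.09774
  P(4)·log₂(P(4)/Q(4)) = 0.4397·log₂(0.4397/0.2) = 0.49973
  P(5)·log₂(P(5)/Q(5)) = 0.01·log₂(0.01/0.2) = -0.04322

D_KL(P||Q) = -0.03018 + 0.23022 - 0.09774 + 0.49973 - 0.04322 = 0.55881 ≈ 0.5588 bits

D_KL(Q||P) = Σ Q(x) log₂(Q(x)/P(x))

Computing term by term:
  Q(1)·log₂(Q(1)/P(1)) = 0.2·log₂(0.2/0.1778) = 0.03395
  Q(2)·log₂(Q(2)/P(2)) = 0.2·log₂(0.2/0.3262) = -0.14115
  Q(3)·log₂(Q(3)/P(3)) = 0.2·log₂(0.2/0.0463) = 0.42218
  Q(4)·log₂(Q(4)/P(4)) = 0.2·log₂(0.2/0.4397) = -0.22730
  Q(5)·log₂(Q(5)/P(5)) = 0.2·log₂(0.2/0.01) = 0.86439

D_KL(Q||P) = 0.03395 - 0.14115 + 0.42218 - 0.22730 + 0.86439 = 0.95207 ≈ 0.9521 bits

These are NOT equal (difference: 0.3933 bits). KL divergence is asymmetric: D_KL(P||Q) ≠ D_KL(Q||P) in general.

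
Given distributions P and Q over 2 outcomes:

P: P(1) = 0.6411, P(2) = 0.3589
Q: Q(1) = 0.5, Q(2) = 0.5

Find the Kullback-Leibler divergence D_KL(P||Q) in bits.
0.0582 bits

D_KL(P||Q) = Σ P(x) log₂(P(x)/Q(x))

Computing term by term:
  P(1)·log₂(P(1)/Q(1)) = 0.6411·log₂(0.6411/0.5) = 0.22991
  P(2)·log₂(P(2)/Q(2)) = 0.3589·log₂(0.3589/0.5) = -0.17168

D_KL(P||Q) = 0.22991 - 0.17168 = 0.05823 ≈ 0.0582 bits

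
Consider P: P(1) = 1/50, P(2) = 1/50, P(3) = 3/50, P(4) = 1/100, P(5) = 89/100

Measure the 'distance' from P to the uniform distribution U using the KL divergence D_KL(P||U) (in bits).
1.6366 bits

U(i) = 1/5 for all i

D_KL(P||U) = Σ P(x) log₂(P(x) / (1/5))
           = Σ P(x) log₂(P(x)) + log₂(5)
           = log₂(5) - H(P)

H(P) = -Σ P(x) log₂(P(x)):
  -P(1)·log₂(P(1)) = -(1/50)·log₂(1/50) = 0.11288
  -P(2)·log₂(P(2)) = -(1/50)·log₂(1/50) = 0.11288
  -P(3)·log₂(P(3)) = -(3/50)·log₂(3/50) = 0.24353
  -P(4)·log₂(P(4)) = -(1/100)·log₂(1/100) = 0.06644
  -P(5)·log₂(P(5)) = -(89/100)·log₂(89/100) = 0.14963
H(P) = 0.11288 + 0.11288 + 0.24353 + 0.06644 + 0.14963 = 0.68536 bits

log₂(5) = 2.32193 bits

D_KL(P||U) = 2.32193 - 0.68536 = 1.63657 ≈ 1.6366 bits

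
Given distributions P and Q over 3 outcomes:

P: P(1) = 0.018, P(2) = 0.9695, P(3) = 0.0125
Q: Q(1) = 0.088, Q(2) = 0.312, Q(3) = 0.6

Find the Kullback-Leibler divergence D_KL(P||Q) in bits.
1.4748 bits

D_KL(P||Q) = Σ P(x) log₂(P(x)/Q(x))

Computing term by term:
  P(1)·log₂(P(1)/Q(1)) = 0.018·log₂(0.018/0.088) = -0.04121
  P(2)·log₂(P(2)/Q(2)) = 0.9695·log₂(0.9695/0.312) = 1.58581
  P(3)·log₂(P(3)/Q(3)) = 0.0125·log₂(0.0125/0.6) = -0.06981

D_KL(P||Q) = -0.04121 + 1.58581 - 0.06981 = 1.47479 ≈ 1.4748 bits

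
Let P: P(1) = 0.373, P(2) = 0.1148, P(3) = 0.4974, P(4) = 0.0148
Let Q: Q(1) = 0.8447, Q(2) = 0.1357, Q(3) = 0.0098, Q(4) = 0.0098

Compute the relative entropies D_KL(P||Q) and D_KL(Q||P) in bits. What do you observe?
D_KL(P||Q) = 2.3592 bits, D_KL(Q||P) = 0.9675 bits. The two directions give different values (D_KL(P||Q) exceeds D_KL(Q||P) by 1.3917 bits): KL divergence is asymmetric.

D_KL(P||Q) = Σ P(x) log₂(P(x)/Q(x))

Computing term by term:
  P(1)·log₂(P(1)/Q(1)) = 0.373·log₂(0.373/0.8447) = -0.43987
  P(2)·log₂(P(2)/Q(2)) = 0.1148·log₂(0.1148/0.1357) = -0.02770
  P(3)·log₂(P(3)/Q(3)) = 0.4974·log₂(0.4974/0.0098) = 2.81801
  P(4)·log₂(P(4)/Q(4)) = 0.0148·log₂(0.0148/0.0098) = 0.00880

D_KL(P||Q) = -0.43987 - 0.02770 + 2.81801 + 0.00880 = 2.35924 ≈ 2.3592 bits

D_KL(Q||P) = Σ Q(x) log₂(Q(x)/P(x))

Computing term by term:
  Q(1)·log₂(Q(1)/P(1)) = 0.8447·log₂(0.8447/0.373) = 0.99612
  Q(2)·log₂(Q(2)/P(2)) = 0.1357·log₂(0.1357/0.1148) = 0.03274
  Q(3)·log₂(Q(3)/P(3)) = 0.0098·log₂(0.0098/0.4974) = -0.05552
  Q(4)·log₂(Q(4)/P(4)) = 0.0098·log₂(0.0098/0.0148) = -0.00583

D_KL(Q||P) = 0.99612 + 0.03274 - 0.05552 - 0.00583 = 0.96751 ≈ 0.9675 bits

These are NOT equal (difference: 1.3917 bits). KL divergence is asymmetric: D_KL(P||Q) ≠ D_KL(Q||P) in general.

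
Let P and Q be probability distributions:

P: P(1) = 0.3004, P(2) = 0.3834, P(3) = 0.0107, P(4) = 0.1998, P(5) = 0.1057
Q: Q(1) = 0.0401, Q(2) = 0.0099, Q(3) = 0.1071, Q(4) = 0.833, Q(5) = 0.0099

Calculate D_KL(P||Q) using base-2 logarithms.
2.8093 bits

D_KL(P||Q) = Σ P(x) log₂(P(x)/Q(x))

Computing term by term:
  P(1)·log₂(P(1)/Q(1)) = 0.3004·log₂(0.3004/0.0401) = 0.87273
  P(2)·log₂(P(2)/Q(2)) = 0.3834·log₂(0.3834/0.0099) = 2.02254
  P(3)·log₂(P(3)/Q(3)) = 0.0107·log₂(0.0107/0.1071) = -0.03556
  P(4)·log₂(P(4)/Q(4)) = 0.1998·log₂(0.1998/0.833) = -0.41154
  P(5)·log₂(P(5)/Q(5)) = 0.1057·log₂(0.1057/0.0099) = 0.36111

D_KL(P||Q) = 0.87273 + 2.02254 - 0.03556 - 0.41154 + 0.36111 = 2.80928 ≈ 2.8093 bits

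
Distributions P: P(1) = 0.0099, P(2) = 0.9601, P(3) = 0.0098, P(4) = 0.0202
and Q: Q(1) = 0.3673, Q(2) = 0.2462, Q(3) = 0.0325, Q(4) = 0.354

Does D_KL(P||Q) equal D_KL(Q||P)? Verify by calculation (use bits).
D_KL(P||Q) = 1.7330 bits, D_KL(Q||P) = 2.9502 bits. No — D_KL(P||Q) ≠ D_KL(Q||P) for this pair.

D_KL(P||Q) = Σ P(x) log₂(P(x)/Q(x))

Computing term by term:
  P(1)·log₂(P(1)/Q(1)) = 0.0099·log₂(0.0099/0.3673) = -0.05161
  P(2)·log₂(P(2)/Q(2)) = 0.9601·log₂(0.9601/0.2462) = 1.88502
  P(3)·log₂(P(3)/Q(3)) = 0.0098·log₂(0.0098/0.0325) = -0.01695
  P(4)·log₂(P(4)/Q(4)) = 0.0202·log₂(0.0202/0.354) = -0.08345

D_KL(P||Q) = -0.05161 + 1.88502 - 0.01695 - 0.08345 = 1.73301 ≈ 1.7330 bits

D_KL(Q||P) = Σ Q(x) log₂(Q(x)/P(x))

Computing term by term:
  Q(1)·log₂(Q(1)/P(1)) = 0.3673·log₂(0.3673/0.0099) = 1.91488
  Q(2)·log₂(Q(2)/P(2)) = 0.2462·log₂(0.2462/0.9601) = -0.48338
  Q(3)·log₂(Q(3)/P(3)) = 0.0325·log₂(0.0325/0.0098) = 0.05621
  Q(4)·log₂(Q(4)/P(4)) = 0.354·log₂(0.354/0.0202) = 1.46249

D_KL(Q||P) = 1.91488 - 0.48338 + 0.05621 + 1.46249 = 2.95020 ≈ 2.9502 bits

These are NOT equal (difference: 1.2172 bits). KL divergence is asymmetric: D_KL(P||Q) ≠ D_KL(Q||P) in general.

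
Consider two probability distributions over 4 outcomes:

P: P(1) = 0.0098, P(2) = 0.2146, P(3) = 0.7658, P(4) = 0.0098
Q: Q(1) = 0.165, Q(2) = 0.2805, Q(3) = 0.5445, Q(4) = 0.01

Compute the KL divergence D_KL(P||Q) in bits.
0.2537 bits

D_KL(P||Q) = Σ P(x) log₂(P(x)/Q(x))

Computing term by term:
  P(1)·log₂(P(1)/Q(1)) = 0.0098·log₂(0.0098/0.165) = -0.03992
  P(2)·log₂(P(2)/Q(2)) = 0.2146·log₂(0.2146/0.2805) = -0.08291
  P(3)·log₂(P(3)/Q(3)) = 0.7658·log₂(0.7658/0.5445) = 0.37680
  P(4)·log₂(P(4)/Q(4)) = 0.0098·log₂(0.0098/0.01) = -0.00029

D_KL(P||Q) = -0.03992 - 0.08291 + 0.37680 - 0.00029 = 0.25368 ≈ 0.2537 bits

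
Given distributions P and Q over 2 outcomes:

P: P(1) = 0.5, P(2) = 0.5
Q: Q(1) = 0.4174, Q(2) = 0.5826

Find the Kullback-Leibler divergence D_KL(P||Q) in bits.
0.0200 bits

D_KL(P||Q) = Σ P(x) log₂(P(x)/Q(x))

Computing term by term:
  P(1)·log₂(P(1)/Q(1)) = 0.5·log₂(0.5/0.4174) = 0.13025
  P(2)·log₂(P(2)/Q(2)) = 0.5·log₂(0.5/0.5826) = -0.11029

D_KL(P||Q) = 0.13025 - 0.11029 = 0.01996 ≈ 0.0200 bits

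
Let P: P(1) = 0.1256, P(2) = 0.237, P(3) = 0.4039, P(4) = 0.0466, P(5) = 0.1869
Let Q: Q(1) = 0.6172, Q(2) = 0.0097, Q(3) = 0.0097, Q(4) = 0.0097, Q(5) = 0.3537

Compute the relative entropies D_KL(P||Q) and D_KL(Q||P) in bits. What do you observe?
D_KL(P||Q) = 2.9107 bits, D_KL(Q||P) = 1.6243 bits. The two directions give different values (D_KL(P||Q) exceeds D_KL(Q||P) by 1.2864 bits): KL divergence is asymmetric.

D_KL(P||Q) = Σ P(x) log₂(P(x)/Q(x))

Computing term by term:
  P(1)·log₂(P(1)/Q(1)) = 0.1256·log₂(0.1256/0.6172) = -0.28849
  P(2)·log₂(P(2)/Q(2)) = 0.237·log₂(0.237/0.0097) = 1.09275
  P(3)·log₂(P(3)/Q(3)) = 0.4039·log₂(0.4039/0.0097) = 2.17293
  P(4)·log₂(P(4)/Q(4)) = 0.0466·log₂(0.0466/0.0097) = 0.10552
  P(5)·log₂(P(5)/Q(5)) = 0.1869·log₂(0.1869/0.3537) = -0.17200

D_KL(P||Q) = -0.28849 + 1.09275 + 2.17293 + 0.10552 - 0.17200 = 2.91071 ≈ 2.9107 bits

D_KL(Q||P) = Σ Q(x) log₂(Q(x)/P(x))

Computing term by term:
  Q(1)·log₂(Q(1)/P(1)) = 0.6172·log₂(0.6172/0.1256) = 1.41765
  Q(2)·log₂(Q(2)/P(2)) = 0.0097·log₂(0.0097/0.237) = -0.04472
  Q(3)·log₂(Q(3)/P(3)) = 0.0097·log₂(0.0097/0.4039) = -0.05218
  Q(4)·log₂(Q(4)/P(4)) = 0.0097·log₂(0.0097/0.0466) = -0.02196
  Q(5)·log₂(Q(5)/P(5)) = 0.3537·log₂(0.3537/0.1869) = 0.32550

D_KL(Q||P) = 1.41765 - 0.04472 - 0.05218 - 0.02196 + 0.32550 = 1.62429 ≈ 1.6243 bits

These are NOT equal (difference: 1.2864 bits). KL divergence is asymmetric: D_KL(P||Q) ≠ D_KL(Q||P) in general.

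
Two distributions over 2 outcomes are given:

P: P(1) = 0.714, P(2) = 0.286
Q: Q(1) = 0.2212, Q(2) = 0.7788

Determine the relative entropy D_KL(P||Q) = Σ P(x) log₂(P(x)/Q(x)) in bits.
0.7937 bits

D_KL(P||Q) = Σ P(x) log₂(P(x)/Q(x))

Computing term by term:
  P(1)·log₂(P(1)/Q(1)) = 0.714·log₂(0.714/0.2212) = 1.20707
  P(2)·log₂(P(2)/Q(2)) = 0.286·log₂(0.286/0.7788) = -0.41334

D_KL(P||Q) = 1.20707 - 0.41334 = 0.79373 ≈ 0.7937 bits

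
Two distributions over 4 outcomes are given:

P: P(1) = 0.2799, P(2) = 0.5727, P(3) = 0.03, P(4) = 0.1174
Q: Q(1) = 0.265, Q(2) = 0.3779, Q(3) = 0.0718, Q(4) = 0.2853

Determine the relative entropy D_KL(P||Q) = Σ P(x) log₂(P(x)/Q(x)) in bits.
0.1774 bits

D_KL(P||Q) = Σ P(x) log₂(P(x)/Q(x))

Computing term by term:
  P(1)·log₂(P(1)/Q(1)) = 0.2799·log₂(0.2799/0.265) = 0.02209
  P(2)·log₂(P(2)/Q(2)) = 0.5727·log₂(0.5727/0.3779) = 0.34349
  P(3)·log₂(P(3)/Q(3)) = 0.03·log₂(0.03/0.0718) = -0.03777
  P(4)·log₂(P(4)/Q(4)) = 0.1174·log₂(0.1174/0.2853) = -0.15039

D_KL(P||Q) = 0.02209 + 0.34349 - 0.03777 - 0.15039 = 0.17742 ≈ 0.1774 bits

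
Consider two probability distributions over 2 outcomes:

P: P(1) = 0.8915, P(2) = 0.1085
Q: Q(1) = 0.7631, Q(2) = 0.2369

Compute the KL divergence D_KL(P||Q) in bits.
0.0778 bits

D_KL(P||Q) = Σ P(x) log₂(P(x)/Q(x))

Computing term by term:
  P(1)·log₂(P(1)/Q(1)) = 0.8915·log₂(0.8915/0.7631) = 0.20002
  P(2)·log₂(P(2)/Q(2)) = 0.1085·log₂(0.1085/0.2369) = -0.12223

D_KL(P||Q) = 0.20002 - 0.12223 = 0.07779 ≈ 0.0778 bits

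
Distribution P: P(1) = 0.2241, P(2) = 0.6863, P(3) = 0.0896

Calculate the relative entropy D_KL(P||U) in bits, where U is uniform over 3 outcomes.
0.4168 bits

U(i) = 1/3 for all i

D_KL(P||U) = Σ P(x) log₂(P(x) / (1/3))
           = Σ P(x) log₂(P(x)) + log₂(3)
           = log₂(3) - H(P)

H(P) = -Σ P(x) log₂(P(x)):
  -P(1)·log₂(P(1)) = -(0.2241)·log₂(0.2241) = 0.48356
  -P(2)·log₂(P(2)) = -(0.6863)·log₂(0.6863) = 0.37272
  -P(3)·log₂(P(3)) = -(0.0896)·log₂(0.0896) = 0.31184
H(P) = 0.48356 + 0.37272 + 0.31184 = 1.16812 bits

log₂(3) = 1.58496 bits

D_KL(P||U) = 1.58496 - 1.16812 = 0.41684 ≈ 0.4168 bits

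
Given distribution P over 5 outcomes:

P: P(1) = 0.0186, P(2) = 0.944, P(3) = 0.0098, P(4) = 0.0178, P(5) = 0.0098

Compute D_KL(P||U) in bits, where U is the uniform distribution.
1.9023 bits

U(i) = 1/5 for all i

D_KL(P||U) = Σ P(x) log₂(P(x) / (1/5))
           = Σ P(x) log₂(P(x)) + log₂(5)
           = log₂(5) - H(P)

H(P) = -Σ P(x) log₂(P(x)):
  -P(1)·log₂(P(1)) = -(0.0186)·log₂(0.0186) = 0.10692
  -P(2)·log₂(P(2)) = -(0.944)·log₂(0.944) = 0.07849
  -P(3)·log₂(P(3)) = -(0.0098)·log₂(0.0098) = 0.06540
  -P(4)·log₂(P(4)) = -(0.0178)·log₂(0.0178) = 0.10345
  -P(5)·log₂(P(5)) = -(0.0098)·log₂(0.0098) = 0.06540
H(P) = 0.10692 + 0.07849 + 0.06540 + 0.10345 + 0.06540 = 0.41966 bits

log₂(5) = 2.32193 bits

D_KL(P||U) = 2.32193 - 0.41966 = 1.90227 ≈ 1.9023 bits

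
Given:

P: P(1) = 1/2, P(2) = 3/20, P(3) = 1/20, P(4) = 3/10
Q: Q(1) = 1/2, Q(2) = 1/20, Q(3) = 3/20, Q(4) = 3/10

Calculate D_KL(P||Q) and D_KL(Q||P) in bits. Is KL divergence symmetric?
D_KL(P||Q) = 0.1585 bits, D_KL(Q||P) = 0.1585 bits. The two values coincide for this particular pair, but no — KL divergence is not symmetric in general.

D_KL(P||Q) = Σ P(x) log₂(P(x)/Q(x))

Computing term by term:
  P(1)·log₂(P(1)/Q(1)) = (1/2)·log₂((1/2)/(1/2)) = 0.00000
  P(2)·log₂(P(2)/Q(2)) = (3/20)·log₂((3/20)/(1/20)) = 0.23774
  P(3)·log₂(P(3)/Q(3)) = (1/20)·log₂((1/20)/(3/20)) = -0.07925
  P(4)·log₂(P(4)/Q(4)) = (3/10)·log₂((3/10)/(3/10)) = 0.00000

D_KL(P||Q) = 0.00000 + 0.23774 - 0.07925 + 0.00000 = 0.15849 ≈ 0.1585 bits

D_KL(Q||P) = Σ Q(x) log₂(Q(x)/P(x))

Computing term by term:
  Q(1)·log₂(Q(1)/P(1)) = (1/2)·log₂((1/2)/(1/2)) = 0.00000
  Q(2)·log₂(Q(2)/P(2)) = (1/20)·log₂((1/20)/(3/20)) = -0.07925
  Q(3)·log₂(Q(3)/P(3)) = (3/20)·log₂((3/20)/(1/20)) = 0.23774
  Q(4)·log₂(Q(4)/P(4)) = (3/10)·log₂((3/10)/(3/10)) = 0.00000

D_KL(Q||P) = 0.00000 - 0.07925 + 0.23774 + 0.00000 = 0.15849 ≈ 0.1585 bits

These ARE equal here. Q is P with outcomes relabeled (Q(2) = P(3), Q(3) = P(2)) by a relabeling that is its own inverse, so the two sums contain exactly the same terms in a different order. This is a special case — KL divergence is not symmetric in general: D_KL(P||Q) ≠ D_KL(Q||P) for most P, Q.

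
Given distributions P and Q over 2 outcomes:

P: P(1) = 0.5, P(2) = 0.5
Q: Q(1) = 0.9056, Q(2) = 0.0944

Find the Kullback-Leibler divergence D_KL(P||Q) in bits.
0.7741 bits

D_KL(P||Q) = Σ P(x) log₂(P(x)/Q(x))

Computing term by term:
  P(1)·log₂(P(1)/Q(1)) = 0.5·log₂(0.5/0.9056) = -0.42847
  P(2)·log₂(P(2)/Q(2)) = 0.5·log₂(0.5/0.0944) = 1.20253

D_KL(P||Q) = -0.42847 + 1.20253 = 0.77406 ≈ 0.7741 bits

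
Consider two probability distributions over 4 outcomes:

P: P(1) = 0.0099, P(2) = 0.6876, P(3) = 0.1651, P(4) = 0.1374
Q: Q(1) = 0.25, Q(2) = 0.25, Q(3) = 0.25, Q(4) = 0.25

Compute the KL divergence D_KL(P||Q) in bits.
0.7401 bits

D_KL(P||Q) = Σ P(x) log₂(P(x)/Q(x))

Computing term by term:
  P(1)·log₂(P(1)/Q(1)) = 0.0099·log₂(0.0099/0.25) = -0.04612
  P(2)·log₂(P(2)/Q(2)) = 0.6876·log₂(0.6876/0.25) = 1.00365
  P(3)·log₂(P(3)/Q(3)) = 0.1651·log₂(0.1651/0.25) = -0.09883
  P(4)·log₂(P(4)/Q(4)) = 0.1374·log₂(0.1374/0.25) = -0.11865

D_KL(P||Q) = -0.04612 + 1.00365 - 0.09883 - 0.11865 = 0.74005 ≈ 0.7401 bits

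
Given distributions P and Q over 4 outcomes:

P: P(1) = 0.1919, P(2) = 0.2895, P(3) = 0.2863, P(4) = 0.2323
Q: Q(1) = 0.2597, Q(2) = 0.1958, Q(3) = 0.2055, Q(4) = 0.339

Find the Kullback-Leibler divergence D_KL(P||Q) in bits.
0.0899 bits

D_KL(P||Q) = Σ P(x) log₂(P(x)/Q(x))

Computing term by term:
  P(1)·log₂(P(1)/Q(1)) = 0.1919·log₂(0.1919/0.2597) = -0.08376
  P(2)·log₂(P(2)/Q(2)) = 0.2895·log₂(0.2895/0.1958) = 0.16333
  P(3)·log₂(P(3)/Q(3)) = 0.2863·log₂(0.2863/0.2055) = 0.13696
  P(4)·log₂(P(4)/Q(4)) = 0.2323·log₂(0.2323/0.339) = -0.12667

D_KL(P||Q) = -0.08376 + 0.16333 + 0.13696 - 0.12667 = 0.08986 ≈ 0.0899 bits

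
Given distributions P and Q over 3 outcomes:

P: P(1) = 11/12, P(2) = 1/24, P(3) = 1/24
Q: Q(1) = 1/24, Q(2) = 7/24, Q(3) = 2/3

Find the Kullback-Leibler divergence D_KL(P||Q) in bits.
3.8042 bits

D_KL(P||Q) = Σ P(x) log₂(P(x)/Q(x))

Computing term by term:
  P(1)·log₂(P(1)/Q(1)) = (11/12)·log₂((11/12)/(1/24)) = 4.08781
  P(2)·log₂(P(2)/Q(2)) = (1/24)·log₂((1/24)/(7/24)) = -0.11697
  P(3)·log₂(P(3)/Q(3)) = (1/24)·log₂((1/24)/(2/3)) = -0.16667

D_KL(P||Q) = 4.08781 - 0.11697 - 0.16667 = 3.80417 ≈ 3.8042 bits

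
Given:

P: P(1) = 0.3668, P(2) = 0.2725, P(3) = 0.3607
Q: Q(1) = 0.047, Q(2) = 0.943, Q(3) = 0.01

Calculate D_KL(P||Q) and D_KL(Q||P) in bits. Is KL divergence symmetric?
D_KL(P||Q) = 2.4650 bits, D_KL(Q||P) = 1.4979 bits. No, KL divergence is not symmetric.

D_KL(P||Q) = Σ P(x) log₂(P(x)/Q(x))

Computing term by term:
  P(1)·log₂(P(1)/Q(1)) = 0.3668·log₂(0.3668/0.047) = 1.08729
  P(2)·log₂(P(2)/Q(2)) = 0.2725·log₂(0.2725/0.943) = -0.48805
  P(3)·log₂(P(3)/Q(3)) = 0.3607·log₂(0.3607/0.01) = 1.86580

D_KL(P||Q) = 1.08729 - 0.48805 + 1.86580 = 2.46504 ≈ 2.4650 bits

D_KL(Q||P) = Σ Q(x) log₂(Q(x)/P(x))

Computing term by term:
  Q(1)·log₂(Q(1)/P(1)) = 0.047·log₂(0.047/0.3668) = -0.13932
  Q(2)·log₂(Q(2)/P(2)) = 0.943·log₂(0.943/0.2725) = 1.68891
  Q(3)·log₂(Q(3)/P(3)) = 0.01·log₂(0.01/0.3607) = -0.05173

D_KL(Q||P) = -0.13932 + 1.68891 - 0.05173 = 1.49786 ≈ 1.4979 bits

These are NOT equal (difference: 0.9671 bits). KL divergence is asymmetric: D_KL(P||Q) ≠ D_KL(Q||P) in general.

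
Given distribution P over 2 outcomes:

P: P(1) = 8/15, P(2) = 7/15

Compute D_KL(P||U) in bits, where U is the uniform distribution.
0.0032 bits

U(i) = 1/2 for all i

D_KL(P||U) = Σ P(x) log₂(P(x) / (1/2))
           = Σ P(x) log₂(P(x)) + log₂(2)
           = log₂(2) - H(P)

H(P) = -Σ P(x) log₂(P(x)):
  -P(1)·log₂(P(1)) = -(8/15)·log₂(8/15) = 0.48367
  -P(2)·log₂(P(2)) = -(7/15)·log₂(7/15) = 0.51312
H(P) = 0.48367 + 0.51312 = 0.99679 bits

log₂(2) = 1.00000 bits

D_KL(P||U) = 1.00000 - 0.99679 = 0.00321 ≈ 0.0032 bits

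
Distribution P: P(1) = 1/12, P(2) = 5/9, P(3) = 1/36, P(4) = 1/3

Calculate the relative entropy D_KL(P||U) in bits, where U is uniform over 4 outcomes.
0.5582 bits

U(i) = 1/4 for all i

D_KL(P||U) = Σ P(x) log₂(P(x) / (1/4))
           = Σ P(x) log₂(P(x)) + log₂(4)
           = log₂(4) - H(P)

H(P) = -Σ P(x) log₂(P(x)):
  -P(1)·log₂(P(1)) = -(1/12)·log₂(1/12) = 0.29875
  -P(2)·log₂(P(2)) = -(5/9)·log₂(5/9) = 0.47111
  -P(3)·log₂(P(3)) = -(1/36)·log₂(1/36) = 0.14361
  -P(4)·log₂(P(4)) = -(1/3)·log₂(1/3) = 0.52832
H(P) = 0.29875 + 0.47111 + 0.14361 + 0.52832 = 1.44179 bits

log₂(4) = 2.00000 bits

D_KL(P||U) = 2.00000 - 1.44179 = 0.55821 ≈ 0.5582 bits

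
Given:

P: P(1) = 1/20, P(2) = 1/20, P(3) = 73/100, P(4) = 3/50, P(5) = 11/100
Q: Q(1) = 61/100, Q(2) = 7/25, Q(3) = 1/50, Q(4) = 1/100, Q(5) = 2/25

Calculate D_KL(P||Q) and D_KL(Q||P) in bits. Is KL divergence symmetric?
D_KL(P||Q) = 3.6895 bits, D_KL(Q||P) = 2.7309 bits. No, KL divergence is not symmetric.

D_KL(P||Q) = Σ P(x) log₂(P(x)/Q(x))

Computing term by term:
  P(1)·log₂(P(1)/Q(1)) = (1/20)·log₂((1/20)/(61/100)) = -0.18044
  P(2)·log₂(P(2)/Q(2)) = (1/20)·log₂((1/20)/(7/25)) = -0.12427
  P(3)·log₂(P(3)/Q(3)) = (73/100)·log₂((73/100)/(1/50)) = 3.78857
  P(4)·log₂(P(4)/Q(4)) = (3/50)·log₂((3/50)/(1/100)) = 0.15510
  P(5)·log₂(P(5)/Q(5)) = (11/100)·log₂((11/100)/(2/25)) = 0.05054

D_KL(P||Q) = -0.18044 - 0.12427 + 3.78857 + 0.15510 + 0.05054 = 3.68950 ≈ 3.6895 bits

D_KL(Q||P) = Σ Q(x) log₂(Q(x)/P(x))

Computing term by term:
  Q(1)·log₂(Q(1)/P(1)) = (61/100)·log₂((61/100)/(1/20)) = 2.20137
  Q(2)·log₂(Q(2)/P(2)) = (7/25)·log₂((7/25)/(1/20)) = 0.69592
  Q(3)·log₂(Q(3)/P(3)) = (1/50)·log₂((1/50)/(73/100)) = -0.10380
  Q(4)·log₂(Q(4)/P(4)) = (1/100)·log₂((1/100)/(3/50)) = -0.02585
  Q(5)·log₂(Q(5)/P(5)) = (2/25)·log₂((2/25)/(11/100)) = -0.03675

D_KL(Q||P) = 2.20137 + 0.69592 - 0.10380 - 0.02585 - 0.03675 = 2.73089 ≈ 2.7309 bits

These are NOT equal (difference: 0.9586 bits). KL divergence is asymmetric: D_KL(P||Q) ≠ D_KL(Q||P) in general.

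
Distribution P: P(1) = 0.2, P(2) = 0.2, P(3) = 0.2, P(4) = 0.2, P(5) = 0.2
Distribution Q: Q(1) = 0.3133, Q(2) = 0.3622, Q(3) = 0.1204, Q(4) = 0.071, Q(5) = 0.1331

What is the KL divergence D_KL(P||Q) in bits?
0.2619 bits

D_KL(P||Q) = Σ P(x) log₂(P(x)/Q(x))

Computing term by term:
  P(1)·log₂(P(1)/Q(1)) = 0.2·log₂(0.2/0.3133) = -0.12951
  P(2)·log₂(P(2)/Q(2)) = 0.2·log₂(0.2/0.3622) = -0.17136
  P(3)·log₂(P(3)/Q(3)) = 0.2·log₂(0.2/0.1204) = 0.14643
  P(4)·log₂(P(4)/Q(4)) = 0.2·log₂(0.2/0.071) = 0.29882
  P(5)·log₂(P(5)/Q(5)) = 0.2·log₂(0.2/0.1331) = 0.11750

D_KL(P||Q) = -0.12951 - 0.17136 + 0.14643 + 0.29882 + 0.11750 = 0.26188 ≈ 0.2619 bits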